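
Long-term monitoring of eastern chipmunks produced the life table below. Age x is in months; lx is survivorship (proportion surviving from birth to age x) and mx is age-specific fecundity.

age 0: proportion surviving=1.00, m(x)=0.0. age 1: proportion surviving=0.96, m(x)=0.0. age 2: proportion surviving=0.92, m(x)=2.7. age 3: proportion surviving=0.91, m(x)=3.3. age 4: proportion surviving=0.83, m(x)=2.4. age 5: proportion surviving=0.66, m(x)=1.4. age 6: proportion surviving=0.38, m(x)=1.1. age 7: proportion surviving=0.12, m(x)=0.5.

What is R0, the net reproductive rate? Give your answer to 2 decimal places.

8.88

lx·mx by age: 0, 0, 2.484, 3.003, 1.992, 0.924, 0.418, 0.06
R0 = Σ lx·mx = 8.881 → 8.88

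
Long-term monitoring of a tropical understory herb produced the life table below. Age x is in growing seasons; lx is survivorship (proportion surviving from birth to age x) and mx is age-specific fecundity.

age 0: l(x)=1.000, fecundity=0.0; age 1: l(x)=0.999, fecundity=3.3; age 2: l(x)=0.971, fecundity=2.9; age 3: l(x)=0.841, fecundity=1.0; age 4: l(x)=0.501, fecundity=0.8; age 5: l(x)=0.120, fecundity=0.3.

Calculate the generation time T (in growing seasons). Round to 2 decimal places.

1.79

lx·mx: 0, 3.2967, 2.8159, 0.841, 0.4008, 0.036 → R0 = 7.3904
x·lx·mx: 0, 3.2967, 5.6318, 2.523, 1.6032, 0.18 → Σ = 13.2347
T = 13.2347 / 7.3904 = 1.790796… → 1.79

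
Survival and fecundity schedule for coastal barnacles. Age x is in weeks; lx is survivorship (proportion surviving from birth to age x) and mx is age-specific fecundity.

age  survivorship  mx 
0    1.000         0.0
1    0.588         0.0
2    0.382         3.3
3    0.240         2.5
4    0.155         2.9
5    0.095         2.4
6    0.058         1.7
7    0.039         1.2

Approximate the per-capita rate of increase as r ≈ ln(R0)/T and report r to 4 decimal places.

0.3239

R0 = Σ lx·mx = 0 + 0 + 1.2606 + 0.6 + 0.4495 + 0.228 + 0.0986 + 0.0468 = 2.6835
Σ x·lx·mx = 8.1784; T = 8.1784/2.6835 = 3.04766…
r ≈ ln(R0)/T = ln(2.6835)/3.04766… = 0.323895… → 0.3239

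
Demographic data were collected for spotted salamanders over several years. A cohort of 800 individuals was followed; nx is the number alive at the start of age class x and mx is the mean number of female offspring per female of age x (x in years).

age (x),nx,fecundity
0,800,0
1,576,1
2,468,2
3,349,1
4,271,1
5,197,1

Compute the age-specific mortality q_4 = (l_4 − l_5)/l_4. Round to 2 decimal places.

0.27

lx = nx/n0 = nx/800: 1, 0.72, 0.585, 0.43625, 0.33875, 0.24625
q_4 = (l_4 − l_5) / l_4 = (0.33875 − 0.24625) / 0.33875
     = 0.0925 / 0.33875 = 0.273063… → 0.27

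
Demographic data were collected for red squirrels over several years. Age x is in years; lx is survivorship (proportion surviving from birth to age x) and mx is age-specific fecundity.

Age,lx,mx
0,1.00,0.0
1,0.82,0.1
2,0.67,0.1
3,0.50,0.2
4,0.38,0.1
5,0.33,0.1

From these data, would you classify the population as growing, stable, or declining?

R0 = Σ lx·mx = 0 + 0.082 + 0.067 + 0.1 + 0.038 + 0.033 = 0.32
R0 < 1, so the population is declining.

declining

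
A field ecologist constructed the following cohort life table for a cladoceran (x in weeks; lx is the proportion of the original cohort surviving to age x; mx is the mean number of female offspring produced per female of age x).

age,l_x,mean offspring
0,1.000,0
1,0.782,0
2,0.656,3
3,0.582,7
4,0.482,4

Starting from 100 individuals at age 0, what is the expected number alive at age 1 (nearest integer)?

78

Expected survivors = N0 · l_1 = 100 × 0.782 = 78.2 → 78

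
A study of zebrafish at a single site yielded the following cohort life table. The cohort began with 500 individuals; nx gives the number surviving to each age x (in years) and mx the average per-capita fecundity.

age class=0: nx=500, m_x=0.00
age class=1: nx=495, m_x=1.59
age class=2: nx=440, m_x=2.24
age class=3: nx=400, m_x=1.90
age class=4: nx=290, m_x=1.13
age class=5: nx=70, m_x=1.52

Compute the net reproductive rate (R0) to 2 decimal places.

lx = nx/n0 = nx/500: 1, 0.99, 0.88, 0.8, 0.58, 0.14
lx·mx by age: 0, 1.5741, 1.9712, 1.52, 0.6554, 0.2128
R0 = Σ lx·mx = 5.9335 → 5.93

5.93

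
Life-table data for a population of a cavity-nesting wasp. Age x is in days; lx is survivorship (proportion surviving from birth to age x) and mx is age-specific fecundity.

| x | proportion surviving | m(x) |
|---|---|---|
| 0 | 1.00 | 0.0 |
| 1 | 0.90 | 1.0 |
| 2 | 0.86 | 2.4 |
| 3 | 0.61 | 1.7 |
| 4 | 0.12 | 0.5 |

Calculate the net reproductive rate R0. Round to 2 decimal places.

lx·mx by age: 0, 0.9, 2.064, 1.037, 0.06
R0 = Σ lx·mx = 4.061 → 4.06

4.06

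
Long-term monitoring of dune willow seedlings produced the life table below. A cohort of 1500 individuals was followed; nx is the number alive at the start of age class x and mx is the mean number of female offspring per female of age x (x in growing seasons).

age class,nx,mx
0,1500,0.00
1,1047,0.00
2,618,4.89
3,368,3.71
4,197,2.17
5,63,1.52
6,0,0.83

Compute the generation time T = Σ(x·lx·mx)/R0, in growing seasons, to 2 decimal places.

2.51

lx = nx/n0 = nx/1500: 1, 0.698, 0.412, 0.24533…, 0.13133…, 0.042, 0
lx·mx: 0, 0, 2.01468, 0.910187…, 0.284993…, 0.06384, 0 → R0 = 3.2737…
x·lx·mx: 0, 0, 4.02936, 2.73056…, 1.139973…, 0.3192, 0 → Σ = 8.219093…
T = 8.219093… / 3.2737… = 2.510643… → 2.51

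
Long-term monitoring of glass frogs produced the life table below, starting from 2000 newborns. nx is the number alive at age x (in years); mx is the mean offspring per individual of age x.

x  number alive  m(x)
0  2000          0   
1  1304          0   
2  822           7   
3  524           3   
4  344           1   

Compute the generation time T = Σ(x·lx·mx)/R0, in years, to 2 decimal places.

2.29

lx = nx/n0 = nx/2000: 1, 0.652, 0.411, 0.262, 0.172
lx·mx: 0, 0, 2.877, 0.786, 0.172 → R0 = 3.835
x·lx·mx: 0, 0, 5.754, 2.358, 0.688 → Σ = 8.8
T = 8.8 / 3.835 = 2.294654… → 2.29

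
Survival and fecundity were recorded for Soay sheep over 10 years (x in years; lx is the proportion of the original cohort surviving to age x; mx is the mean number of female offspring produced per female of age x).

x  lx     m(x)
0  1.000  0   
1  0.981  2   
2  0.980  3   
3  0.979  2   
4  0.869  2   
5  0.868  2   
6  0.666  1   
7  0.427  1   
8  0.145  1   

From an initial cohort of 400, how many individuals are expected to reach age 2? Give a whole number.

392

Expected survivors = N0 · l_2 = 400 × 0.980 = 392 → 392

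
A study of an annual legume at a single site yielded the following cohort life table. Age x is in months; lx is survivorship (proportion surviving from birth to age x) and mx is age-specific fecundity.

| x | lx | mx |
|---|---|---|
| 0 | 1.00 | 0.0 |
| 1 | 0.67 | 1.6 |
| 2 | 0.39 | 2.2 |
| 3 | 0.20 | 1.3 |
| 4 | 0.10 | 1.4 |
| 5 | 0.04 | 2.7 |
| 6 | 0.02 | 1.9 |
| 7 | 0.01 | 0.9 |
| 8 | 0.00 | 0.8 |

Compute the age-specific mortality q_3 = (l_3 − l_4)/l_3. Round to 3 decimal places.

q_3 = (l_3 − l_4) / l_3 = (0.2 − 0.1) / 0.2
     = 0.1 / 0.2 = 0.5 → 0.500

0.500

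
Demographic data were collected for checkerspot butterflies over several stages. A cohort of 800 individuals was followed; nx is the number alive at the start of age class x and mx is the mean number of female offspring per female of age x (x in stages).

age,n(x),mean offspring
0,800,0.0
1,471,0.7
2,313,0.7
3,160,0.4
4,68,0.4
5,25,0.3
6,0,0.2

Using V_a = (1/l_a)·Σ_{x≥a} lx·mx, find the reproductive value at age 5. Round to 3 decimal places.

0.300

lx = nx/n0 = nx/800: 1, 0.58875, 0.39125, 0.2, 0.085, 0.03125, 0
lx·mx for x ≥ 5: 0.009375, 0 → sum = 0.009375
V_5 = 0.009375 / l_5 = 0.009375 / 0.03125 = 0.3 → 0.300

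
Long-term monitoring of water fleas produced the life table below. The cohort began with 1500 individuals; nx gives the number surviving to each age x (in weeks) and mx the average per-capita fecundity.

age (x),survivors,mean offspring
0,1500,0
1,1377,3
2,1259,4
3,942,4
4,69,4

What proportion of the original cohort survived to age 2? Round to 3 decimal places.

0.839

l_2 = n_2/n_0 = 1259/1500 = 0.839333… → 0.839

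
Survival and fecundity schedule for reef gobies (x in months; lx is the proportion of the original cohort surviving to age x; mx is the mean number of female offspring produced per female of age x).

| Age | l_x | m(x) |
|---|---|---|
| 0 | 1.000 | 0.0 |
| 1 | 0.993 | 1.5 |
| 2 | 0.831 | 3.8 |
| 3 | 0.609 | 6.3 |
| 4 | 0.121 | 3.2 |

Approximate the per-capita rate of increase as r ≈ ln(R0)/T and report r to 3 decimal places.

0.928

R0 = Σ lx·mx = 0 + 1.4895 + 3.1578 + 3.8367 + 0.3872 = 8.8712
Σ x·lx·mx = 20.864; T = 20.864/8.8712 = 2.35188…
r ≈ ln(R0)/T = ln(8.8712)/2.35188… = 0.92811… → 0.928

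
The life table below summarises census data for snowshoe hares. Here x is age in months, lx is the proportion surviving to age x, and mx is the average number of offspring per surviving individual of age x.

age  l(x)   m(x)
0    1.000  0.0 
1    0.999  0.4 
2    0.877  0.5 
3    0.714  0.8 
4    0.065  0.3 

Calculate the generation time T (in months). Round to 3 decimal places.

2.147

lx·mx: 0, 0.3996, 0.4385, 0.5712, 0.0195 → R0 = 1.4288
x·lx·mx: 0, 0.3996, 0.877, 1.7136, 0.078 → Σ = 3.0682
T = 3.0682 / 1.4288 = 2.147396… → 2.147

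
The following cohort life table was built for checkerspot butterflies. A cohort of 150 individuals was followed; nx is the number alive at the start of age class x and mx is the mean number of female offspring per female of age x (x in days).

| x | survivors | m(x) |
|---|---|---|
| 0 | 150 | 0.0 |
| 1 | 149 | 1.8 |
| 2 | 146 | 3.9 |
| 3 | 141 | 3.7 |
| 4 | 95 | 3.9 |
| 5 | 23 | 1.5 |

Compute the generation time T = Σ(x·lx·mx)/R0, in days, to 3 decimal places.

lx = nx/n0 = nx/150: 1, 0.99333…, 0.97333…, 0.94, 0.63333…, 0.15333…
lx·mx: 0, 1.788…, 3.796…, 3.478, 2.47…, 0.23… → R0 = 11.762…
x·lx·mx: 0, 1.788…, 7.592…, 10.434, 9.88…, 1.15… → Σ = 30.844…
T = 30.844… / 11.762… = 2.622343… → 2.622

2.622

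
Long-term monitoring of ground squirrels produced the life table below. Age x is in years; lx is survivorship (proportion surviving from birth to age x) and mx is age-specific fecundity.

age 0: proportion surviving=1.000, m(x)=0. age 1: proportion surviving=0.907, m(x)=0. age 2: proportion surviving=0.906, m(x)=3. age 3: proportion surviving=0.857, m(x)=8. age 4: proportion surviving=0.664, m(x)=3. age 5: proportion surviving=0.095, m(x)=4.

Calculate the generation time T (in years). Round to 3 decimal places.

3.003

lx·mx: 0, 0, 2.718, 6.856, 1.992, 0.38 → R0 = 11.946
x·lx·mx: 0, 0, 5.436, 20.568, 7.968, 1.9 → Σ = 35.872
T = 35.872 / 11.946 = 3.002846… → 3.003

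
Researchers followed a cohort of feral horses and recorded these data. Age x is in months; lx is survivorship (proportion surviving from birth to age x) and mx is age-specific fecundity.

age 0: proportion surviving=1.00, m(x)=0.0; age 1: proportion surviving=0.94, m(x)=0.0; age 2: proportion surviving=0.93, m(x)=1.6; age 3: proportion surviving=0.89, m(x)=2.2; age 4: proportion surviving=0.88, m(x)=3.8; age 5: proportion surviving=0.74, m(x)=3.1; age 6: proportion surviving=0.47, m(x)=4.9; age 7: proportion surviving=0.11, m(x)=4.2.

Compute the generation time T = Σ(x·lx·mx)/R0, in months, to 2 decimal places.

4.28

lx·mx: 0, 0, 1.488, 1.958, 3.344, 2.294, 2.303, 0.462 → R0 = 11.849
x·lx·mx: 0, 0, 2.976, 5.874, 13.376, 11.47, 13.818, 3.234 → Σ = 50.748
T = 50.748 / 11.849 = 4.282893… → 4.28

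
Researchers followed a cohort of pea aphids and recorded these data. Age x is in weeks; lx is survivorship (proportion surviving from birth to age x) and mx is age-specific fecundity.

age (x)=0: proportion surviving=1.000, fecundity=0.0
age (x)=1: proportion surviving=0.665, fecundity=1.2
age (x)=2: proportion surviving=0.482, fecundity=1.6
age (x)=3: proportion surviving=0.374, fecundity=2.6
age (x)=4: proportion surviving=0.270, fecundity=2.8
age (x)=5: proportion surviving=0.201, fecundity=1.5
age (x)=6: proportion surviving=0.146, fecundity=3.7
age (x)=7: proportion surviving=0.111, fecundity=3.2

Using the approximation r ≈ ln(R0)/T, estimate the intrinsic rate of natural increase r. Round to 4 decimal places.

0.4353

R0 = Σ lx·mx = 0 + 0.798 + 0.7712 + 0.9724 + 0.756 + 0.3015 + 0.5402 + 0.3552 = 4.4945
Σ x·lx·mx = 15.5167; T = 15.5167/4.4945 = 3.45238…
r ≈ ln(R0)/T = ln(4.4945)/3.45238… = 0.43531… → 0.4353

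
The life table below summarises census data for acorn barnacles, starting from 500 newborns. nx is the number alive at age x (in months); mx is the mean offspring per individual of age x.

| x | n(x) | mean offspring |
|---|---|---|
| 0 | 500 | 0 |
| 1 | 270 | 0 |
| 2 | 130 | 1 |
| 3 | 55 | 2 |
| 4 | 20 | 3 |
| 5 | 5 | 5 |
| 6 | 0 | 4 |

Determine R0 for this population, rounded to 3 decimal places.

lx = nx/n0 = nx/500: 1, 0.54, 0.26, 0.11, 0.04, 0.01, 0
lx·mx by age: 0, 0, 0.26, 0.22, 0.12, 0.05, 0
R0 = Σ lx·mx = 0.65 → 0.650

0.650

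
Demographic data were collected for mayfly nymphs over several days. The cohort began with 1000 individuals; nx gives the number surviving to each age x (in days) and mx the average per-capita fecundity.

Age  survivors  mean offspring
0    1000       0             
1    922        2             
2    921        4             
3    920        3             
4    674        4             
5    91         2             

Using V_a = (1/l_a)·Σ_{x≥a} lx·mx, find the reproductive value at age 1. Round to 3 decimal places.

12.111

lx = nx/n0 = nx/1000: 1, 0.922, 0.921, 0.92, 0.674, 0.091
lx·mx for x ≥ 1: 1.844, 3.684, 2.76, 2.696, 0.182 → sum = 11.166
V_1 = 11.166 / l_1 = 11.166 / 0.922 = 12.110629… → 12.111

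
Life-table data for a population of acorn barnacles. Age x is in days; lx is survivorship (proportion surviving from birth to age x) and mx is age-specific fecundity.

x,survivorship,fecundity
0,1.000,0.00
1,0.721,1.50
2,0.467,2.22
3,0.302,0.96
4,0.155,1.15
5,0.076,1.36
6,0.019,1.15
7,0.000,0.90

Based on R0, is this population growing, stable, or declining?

growing

R0 = Σ lx·mx = 0 + 1.0815 + 1.03674 + 0.28992 + 0.17825 + 0.10336 + 0.02185 + 0 = 2.71162
R0 > 1, so the population is growing.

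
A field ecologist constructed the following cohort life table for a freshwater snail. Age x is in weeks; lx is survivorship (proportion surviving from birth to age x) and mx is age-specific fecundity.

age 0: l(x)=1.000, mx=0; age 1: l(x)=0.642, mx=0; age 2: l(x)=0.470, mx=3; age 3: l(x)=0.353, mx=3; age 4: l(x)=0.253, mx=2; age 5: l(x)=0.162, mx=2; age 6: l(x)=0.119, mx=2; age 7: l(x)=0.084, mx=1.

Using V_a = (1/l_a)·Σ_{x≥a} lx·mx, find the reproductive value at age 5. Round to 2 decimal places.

lx·mx for x ≥ 5: 0.324, 0.238, 0.084 → sum = 0.646
V_5 = 0.646 / l_5 = 0.646 / 0.162 = 3.987654… → 3.99

3.99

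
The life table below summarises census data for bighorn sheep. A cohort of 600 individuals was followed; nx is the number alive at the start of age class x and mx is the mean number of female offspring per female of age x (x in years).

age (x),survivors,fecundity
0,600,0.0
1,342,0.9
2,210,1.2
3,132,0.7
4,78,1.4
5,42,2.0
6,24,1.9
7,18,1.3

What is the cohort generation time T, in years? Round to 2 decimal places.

2.61

lx = nx/n0 = nx/600: 1, 0.57, 0.35, 0.22, 0.13, 0.07, 0.04, 0.03
lx·mx: 0, 0.513, 0.42, 0.154, 0.182, 0.14, 0.076, 0.039 → R0 = 1.524
x·lx·mx: 0, 0.513, 0.84, 0.462, 0.728, 0.7, 0.456, 0.273 → Σ = 3.972
T = 3.972 / 1.524 = 2.606299… → 2.61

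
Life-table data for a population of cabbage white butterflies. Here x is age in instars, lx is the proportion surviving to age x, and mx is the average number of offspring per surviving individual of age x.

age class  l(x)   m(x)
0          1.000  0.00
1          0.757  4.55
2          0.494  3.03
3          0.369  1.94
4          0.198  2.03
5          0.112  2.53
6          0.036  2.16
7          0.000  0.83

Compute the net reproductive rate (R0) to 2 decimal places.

6.42

lx·mx by age: 0, 3.44435, 1.49682, 0.71586, 0.40194, 0.28336, 0.07776, 0
R0 = Σ lx·mx = 6.42009 → 6.42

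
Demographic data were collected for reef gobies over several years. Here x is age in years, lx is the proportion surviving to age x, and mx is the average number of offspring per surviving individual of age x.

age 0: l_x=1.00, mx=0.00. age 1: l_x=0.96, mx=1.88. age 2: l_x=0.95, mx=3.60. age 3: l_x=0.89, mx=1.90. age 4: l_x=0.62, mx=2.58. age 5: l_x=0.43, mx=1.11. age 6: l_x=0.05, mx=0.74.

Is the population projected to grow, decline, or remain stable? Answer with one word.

R0 = Σ lx·mx = 0 + 1.8048 + 3.42 + 1.691 + 1.5996 + 0.4773 + 0.037 = 9.0297
R0 > 1, so the population is growing.

growing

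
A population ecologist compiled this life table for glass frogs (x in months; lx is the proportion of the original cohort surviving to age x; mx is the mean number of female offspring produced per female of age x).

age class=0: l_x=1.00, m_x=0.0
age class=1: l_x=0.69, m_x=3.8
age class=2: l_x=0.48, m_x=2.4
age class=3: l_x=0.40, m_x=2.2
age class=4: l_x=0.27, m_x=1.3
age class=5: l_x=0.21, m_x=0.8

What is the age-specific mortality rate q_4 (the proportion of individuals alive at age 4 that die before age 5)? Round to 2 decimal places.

q_4 = (l_4 − l_5) / l_4 = (0.27 − 0.21) / 0.27
     = 0.06 / 0.27 = 0.222222… → 0.22

0.22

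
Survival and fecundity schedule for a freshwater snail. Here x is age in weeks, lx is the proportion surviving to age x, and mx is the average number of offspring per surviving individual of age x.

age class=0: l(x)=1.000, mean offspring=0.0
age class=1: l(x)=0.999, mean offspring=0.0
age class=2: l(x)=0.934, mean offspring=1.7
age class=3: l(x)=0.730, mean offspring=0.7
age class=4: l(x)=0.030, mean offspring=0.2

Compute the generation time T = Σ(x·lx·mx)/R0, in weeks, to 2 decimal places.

lx·mx: 0, 0, 1.5878, 0.511, 0.006 → R0 = 2.1048
x·lx·mx: 0, 0, 3.1756, 1.533, 0.024 → Σ = 4.7326
T = 4.7326 / 2.1048 = 2.24848… → 2.25

2.25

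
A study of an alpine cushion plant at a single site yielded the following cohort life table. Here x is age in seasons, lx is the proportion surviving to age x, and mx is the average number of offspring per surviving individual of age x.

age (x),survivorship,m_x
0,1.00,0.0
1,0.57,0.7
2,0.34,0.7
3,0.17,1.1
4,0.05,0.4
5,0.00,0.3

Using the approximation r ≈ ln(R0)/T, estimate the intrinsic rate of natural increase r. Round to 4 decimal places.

-0.0944

R0 = Σ lx·mx = 0 + 0.399 + 0.238 + 0.187 + 0.02 + 0 = 0.844
Σ x·lx·mx = 1.516; T = 1.516/0.844 = 1.79621…
r ≈ ln(R0)/T = ln(0.844)/1.79621… = -0.094423… → -0.0944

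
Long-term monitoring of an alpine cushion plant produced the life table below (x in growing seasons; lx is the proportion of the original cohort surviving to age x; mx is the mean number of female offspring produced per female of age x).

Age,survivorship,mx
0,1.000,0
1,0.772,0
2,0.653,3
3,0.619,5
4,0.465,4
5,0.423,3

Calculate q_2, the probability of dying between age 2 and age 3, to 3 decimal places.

q_2 = (l_2 − l_3) / l_2 = (0.653 − 0.619) / 0.653
     = 0.034 / 0.653 = 0.052067… → 0.052

0.052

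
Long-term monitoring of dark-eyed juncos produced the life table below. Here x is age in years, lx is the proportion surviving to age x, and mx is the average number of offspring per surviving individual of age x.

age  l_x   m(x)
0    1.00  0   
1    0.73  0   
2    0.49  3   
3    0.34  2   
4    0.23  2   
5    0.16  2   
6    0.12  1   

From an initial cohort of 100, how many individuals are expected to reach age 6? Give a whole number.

Expected survivors = N0 · l_6 = 100 × 0.12 = 12 → 12

12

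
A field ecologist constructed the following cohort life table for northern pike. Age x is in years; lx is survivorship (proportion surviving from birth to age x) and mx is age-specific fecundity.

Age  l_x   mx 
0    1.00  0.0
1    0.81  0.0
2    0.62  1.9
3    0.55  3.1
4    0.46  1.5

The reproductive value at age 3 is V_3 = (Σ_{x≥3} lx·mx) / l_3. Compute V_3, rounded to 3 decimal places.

4.355

lx·mx for x ≥ 3: 1.705, 0.69 → sum = 2.395
V_3 = 2.395 / l_3 = 2.395 / 0.55 = 4.354545… → 4.355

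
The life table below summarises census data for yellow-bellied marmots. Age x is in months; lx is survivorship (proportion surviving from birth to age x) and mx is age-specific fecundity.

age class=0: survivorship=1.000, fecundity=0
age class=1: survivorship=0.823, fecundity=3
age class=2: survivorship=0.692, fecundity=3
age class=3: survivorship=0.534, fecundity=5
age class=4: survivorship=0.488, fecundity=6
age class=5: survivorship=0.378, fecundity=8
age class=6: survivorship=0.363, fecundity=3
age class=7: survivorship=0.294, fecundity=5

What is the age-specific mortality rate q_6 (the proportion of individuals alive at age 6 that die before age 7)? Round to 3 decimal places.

q_6 = (l_6 − l_7) / l_6 = (0.363 − 0.294) / 0.363
     = 0.069 / 0.363 = 0.190083… → 0.190

0.190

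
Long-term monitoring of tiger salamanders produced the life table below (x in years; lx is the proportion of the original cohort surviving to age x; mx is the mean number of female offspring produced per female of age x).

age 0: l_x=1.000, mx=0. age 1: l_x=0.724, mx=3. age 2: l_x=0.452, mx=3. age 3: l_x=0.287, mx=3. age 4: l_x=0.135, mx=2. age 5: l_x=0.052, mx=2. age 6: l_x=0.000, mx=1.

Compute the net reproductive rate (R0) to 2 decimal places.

4.76

lx·mx by age: 0, 2.172, 1.356, 0.861, 0.27, 0.104, 0
R0 = Σ lx·mx = 4.763 → 4.76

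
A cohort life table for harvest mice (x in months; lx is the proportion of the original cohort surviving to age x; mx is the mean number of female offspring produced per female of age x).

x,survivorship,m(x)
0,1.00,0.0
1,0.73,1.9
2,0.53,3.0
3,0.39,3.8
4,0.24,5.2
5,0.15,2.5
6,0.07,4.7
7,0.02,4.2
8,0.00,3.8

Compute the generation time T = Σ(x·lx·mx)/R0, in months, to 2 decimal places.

2.84

lx·mx: 0, 1.387, 1.59, 1.482, 1.248, 0.375, 0.329, 0.084, 0 → R0 = 6.495
x·lx·mx: 0, 1.387, 3.18, 4.446, 4.992, 1.875, 1.974, 0.588, 0 → Σ = 18.442
T = 18.442 / 6.495 = 2.839415… → 2.84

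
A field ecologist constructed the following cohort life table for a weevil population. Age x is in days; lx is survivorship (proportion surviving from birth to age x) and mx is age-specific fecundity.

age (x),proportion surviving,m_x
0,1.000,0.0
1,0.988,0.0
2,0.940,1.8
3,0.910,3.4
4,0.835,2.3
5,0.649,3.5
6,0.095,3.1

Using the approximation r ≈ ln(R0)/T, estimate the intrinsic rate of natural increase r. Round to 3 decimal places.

R0 = Σ lx·mx = 0 + 0 + 1.692 + 3.094 + 1.9205 + 2.2715 + 0.2945 = 9.2725
Σ x·lx·mx = 33.4725; T = 33.4725/9.2725 = 3.60987…
r ≈ ln(R0)/T = ln(9.2725)/3.60987… = 0.61693… → 0.617

0.617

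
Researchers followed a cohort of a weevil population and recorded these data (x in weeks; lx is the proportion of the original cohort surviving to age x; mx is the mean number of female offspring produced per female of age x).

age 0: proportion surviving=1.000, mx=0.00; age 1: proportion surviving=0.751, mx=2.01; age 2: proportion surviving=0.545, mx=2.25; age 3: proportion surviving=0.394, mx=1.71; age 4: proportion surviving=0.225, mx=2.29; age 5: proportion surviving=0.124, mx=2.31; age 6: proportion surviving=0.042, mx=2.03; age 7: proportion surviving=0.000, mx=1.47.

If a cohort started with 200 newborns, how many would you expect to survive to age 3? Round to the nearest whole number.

79

Expected survivors = N0 · l_3 = 200 × 0.394 = 78.8 → 79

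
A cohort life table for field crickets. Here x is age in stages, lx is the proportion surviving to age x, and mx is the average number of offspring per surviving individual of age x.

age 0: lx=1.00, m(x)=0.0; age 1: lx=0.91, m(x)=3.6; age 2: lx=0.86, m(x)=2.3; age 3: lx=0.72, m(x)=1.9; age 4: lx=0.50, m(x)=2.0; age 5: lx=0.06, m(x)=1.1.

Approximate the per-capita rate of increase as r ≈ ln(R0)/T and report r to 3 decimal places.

R0 = Σ lx·mx = 0 + 3.276 + 1.978 + 1.368 + 1 + 0.066 = 7.688
Σ x·lx·mx = 15.666; T = 15.666/7.688 = 2.03772…
r ≈ ln(R0)/T = ln(7.688)/2.03772… = 1.00095… → 1.001

1.001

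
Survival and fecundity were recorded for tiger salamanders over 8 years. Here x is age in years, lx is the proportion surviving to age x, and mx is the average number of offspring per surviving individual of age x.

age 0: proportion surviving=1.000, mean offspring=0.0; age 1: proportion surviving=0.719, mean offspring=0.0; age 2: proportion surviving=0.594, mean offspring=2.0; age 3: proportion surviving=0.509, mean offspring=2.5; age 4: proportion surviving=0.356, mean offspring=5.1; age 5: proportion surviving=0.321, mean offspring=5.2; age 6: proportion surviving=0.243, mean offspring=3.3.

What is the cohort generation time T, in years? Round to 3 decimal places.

lx·mx: 0, 0, 1.188, 1.2725, 1.8156, 1.6692, 0.8019 → R0 = 6.7472
x·lx·mx: 0, 0, 2.376, 3.8175, 7.2624, 8.346, 4.8114 → Σ = 26.6133
T = 26.6133 / 6.7472 = 3.944347… → 3.944

3.944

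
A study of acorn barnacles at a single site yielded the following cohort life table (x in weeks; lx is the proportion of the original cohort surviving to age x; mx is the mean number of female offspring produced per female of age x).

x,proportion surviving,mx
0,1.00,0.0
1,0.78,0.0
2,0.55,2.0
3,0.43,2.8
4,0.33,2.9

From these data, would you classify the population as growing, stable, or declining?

growing

R0 = Σ lx·mx = 0 + 0 + 1.1 + 1.204 + 0.957 = 3.261
R0 > 1, so the population is growing.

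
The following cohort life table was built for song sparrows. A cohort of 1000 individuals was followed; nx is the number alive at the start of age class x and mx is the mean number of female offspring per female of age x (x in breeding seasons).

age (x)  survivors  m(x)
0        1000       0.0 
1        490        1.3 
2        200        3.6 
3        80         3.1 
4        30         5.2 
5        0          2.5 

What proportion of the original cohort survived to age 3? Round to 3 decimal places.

l_3 = n_3/n_0 = 80/1000 = 0.08 → 0.080

0.080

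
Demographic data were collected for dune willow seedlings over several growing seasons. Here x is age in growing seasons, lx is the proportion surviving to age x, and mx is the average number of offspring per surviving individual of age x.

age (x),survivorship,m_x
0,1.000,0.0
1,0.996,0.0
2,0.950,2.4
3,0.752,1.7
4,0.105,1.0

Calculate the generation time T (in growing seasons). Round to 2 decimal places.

2.41

lx·mx: 0, 0, 2.28, 1.2784, 0.105 → R0 = 3.6634
x·lx·mx: 0, 0, 4.56, 3.8352, 0.42 → Σ = 8.8152
T = 8.8152 / 3.6634 = 2.406289… → 2.41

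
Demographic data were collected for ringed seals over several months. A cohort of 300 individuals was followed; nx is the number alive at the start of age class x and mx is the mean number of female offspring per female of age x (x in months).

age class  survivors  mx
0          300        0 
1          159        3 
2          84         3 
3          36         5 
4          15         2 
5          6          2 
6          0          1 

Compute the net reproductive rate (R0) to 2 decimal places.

3.17

lx = nx/n0 = nx/300: 1, 0.53, 0.28, 0.12, 0.05, 0.02, 0
lx·mx by age: 0, 1.59, 0.84, 0.6, 0.1, 0.04, 0
R0 = Σ lx·mx = 3.17 → 3.17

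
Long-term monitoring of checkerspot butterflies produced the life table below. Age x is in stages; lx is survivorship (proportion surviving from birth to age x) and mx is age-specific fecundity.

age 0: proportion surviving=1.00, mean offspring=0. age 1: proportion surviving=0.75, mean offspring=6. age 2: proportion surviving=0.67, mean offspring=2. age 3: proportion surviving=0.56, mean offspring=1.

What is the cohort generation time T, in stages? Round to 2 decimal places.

lx·mx: 0, 4.5, 1.34, 0.56 → R0 = 6.4
x·lx·mx: 0, 4.5, 2.68, 1.68 → Σ = 8.86
T = 8.86 / 6.4 = 1.384375 → 1.38

1.38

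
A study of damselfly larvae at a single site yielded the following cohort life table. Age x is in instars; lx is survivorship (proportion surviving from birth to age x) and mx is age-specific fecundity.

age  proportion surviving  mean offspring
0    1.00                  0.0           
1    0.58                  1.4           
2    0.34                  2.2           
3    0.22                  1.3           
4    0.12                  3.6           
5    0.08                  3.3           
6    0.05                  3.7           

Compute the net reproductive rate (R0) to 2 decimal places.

2.73

lx·mx by age: 0, 0.812, 0.748, 0.286, 0.432, 0.264, 0.185
R0 = Σ lx·mx = 2.727 → 2.73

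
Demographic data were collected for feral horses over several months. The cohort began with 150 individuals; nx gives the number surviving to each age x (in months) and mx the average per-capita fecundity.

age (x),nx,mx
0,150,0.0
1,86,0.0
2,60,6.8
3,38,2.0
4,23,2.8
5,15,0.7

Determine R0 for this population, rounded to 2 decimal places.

3.73

lx = nx/n0 = nx/150: 1, 0.57333…, 0.4, 0.25333…, 0.15333…, 0.1
lx·mx by age: 0, 0, 2.72, 0.506667…, 0.429333…, 0.07
R0 = Σ lx·mx = 3.726… → 3.73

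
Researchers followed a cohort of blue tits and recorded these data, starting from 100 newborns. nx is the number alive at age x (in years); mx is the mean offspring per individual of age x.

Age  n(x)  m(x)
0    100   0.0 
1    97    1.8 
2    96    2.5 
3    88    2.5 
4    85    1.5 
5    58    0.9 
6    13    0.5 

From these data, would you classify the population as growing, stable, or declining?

lx = nx/n0 = nx/100: 1, 0.97, 0.96, 0.88, 0.85, 0.58, 0.13
R0 = Σ lx·mx = 0 + 1.746 + 2.4 + 2.2 + 1.275 + 0.522 + 0.065 = 8.208
R0 > 1, so the population is growing.

growing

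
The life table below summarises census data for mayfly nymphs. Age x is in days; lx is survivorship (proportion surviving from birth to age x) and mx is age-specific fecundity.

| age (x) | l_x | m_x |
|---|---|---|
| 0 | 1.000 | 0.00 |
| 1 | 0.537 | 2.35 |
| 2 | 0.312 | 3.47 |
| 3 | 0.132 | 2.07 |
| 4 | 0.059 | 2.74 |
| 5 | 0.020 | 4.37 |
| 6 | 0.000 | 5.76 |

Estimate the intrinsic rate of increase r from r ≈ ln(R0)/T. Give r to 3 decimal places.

R0 = Σ lx·mx = 0 + 1.26195 + 1.08264 + 0.27324 + 0.16166 + 0.0874 + 0 = 2.86689
Σ x·lx·mx = 5.33059; T = 5.33059/2.86689 = 1.85936…
r ≈ ln(R0)/T = ln(2.86689)/1.85936… = 0.56645… → 0.566

0.566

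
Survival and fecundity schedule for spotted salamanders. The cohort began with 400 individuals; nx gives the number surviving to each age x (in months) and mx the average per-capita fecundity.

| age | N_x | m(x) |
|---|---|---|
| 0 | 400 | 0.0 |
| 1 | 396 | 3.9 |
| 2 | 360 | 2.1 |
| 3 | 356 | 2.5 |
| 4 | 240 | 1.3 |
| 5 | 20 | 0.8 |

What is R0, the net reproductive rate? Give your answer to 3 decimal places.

8.796

lx = nx/n0 = nx/400: 1, 0.99, 0.9, 0.89, 0.6, 0.05
lx·mx by age: 0, 3.861, 1.89, 2.225, 0.78, 0.04
R0 = Σ lx·mx = 8.796 → 8.796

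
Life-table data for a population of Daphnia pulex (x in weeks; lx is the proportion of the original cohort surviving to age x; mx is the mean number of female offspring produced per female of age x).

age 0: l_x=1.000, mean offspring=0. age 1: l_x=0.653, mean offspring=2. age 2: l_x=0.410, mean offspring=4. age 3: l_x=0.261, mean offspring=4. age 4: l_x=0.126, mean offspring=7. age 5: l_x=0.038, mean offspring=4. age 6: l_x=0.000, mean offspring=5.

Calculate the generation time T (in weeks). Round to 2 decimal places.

lx·mx: 0, 1.306, 1.64, 1.044, 0.882, 0.152, 0 → R0 = 5.024
x·lx·mx: 0, 1.306, 3.28, 3.132, 3.528, 0.76, 0 → Σ = 12.006
T = 12.006 / 5.024 = 2.389729… → 2.39

2.39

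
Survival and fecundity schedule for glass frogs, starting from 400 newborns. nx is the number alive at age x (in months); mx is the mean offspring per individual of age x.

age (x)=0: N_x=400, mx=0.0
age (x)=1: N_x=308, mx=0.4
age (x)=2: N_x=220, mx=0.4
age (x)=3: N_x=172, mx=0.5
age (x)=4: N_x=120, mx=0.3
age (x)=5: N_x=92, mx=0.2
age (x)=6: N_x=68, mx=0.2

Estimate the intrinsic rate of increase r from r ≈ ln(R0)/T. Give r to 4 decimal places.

lx = nx/n0 = nx/400: 1, 0.77, 0.55, 0.43, 0.3, 0.23, 0.17
R0 = Σ lx·mx = 0 + 0.308 + 0.22 + 0.215 + 0.09 + 0.046 + 0.034 = 0.913
Σ x·lx·mx = 2.187; T = 2.187/0.913 = 2.3954…
r ≈ ln(R0)/T = ln(0.913)/2.3954… = -0.037998… → -0.0380

-0.0380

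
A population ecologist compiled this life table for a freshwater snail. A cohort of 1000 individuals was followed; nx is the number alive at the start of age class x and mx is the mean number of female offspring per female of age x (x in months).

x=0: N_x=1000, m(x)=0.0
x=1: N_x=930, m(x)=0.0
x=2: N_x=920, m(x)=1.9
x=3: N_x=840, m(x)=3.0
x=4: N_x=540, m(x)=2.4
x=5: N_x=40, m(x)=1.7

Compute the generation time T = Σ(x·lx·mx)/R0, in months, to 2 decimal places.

lx = nx/n0 = nx/1000: 1, 0.93, 0.92, 0.84, 0.54, 0.04
lx·mx: 0, 0, 1.748, 2.52, 1.296, 0.068 → R0 = 5.632
x·lx·mx: 0, 0, 3.496, 7.56, 5.184, 0.34 → Σ = 16.58
T = 16.58 / 5.632 = 2.943892… → 2.94

2.94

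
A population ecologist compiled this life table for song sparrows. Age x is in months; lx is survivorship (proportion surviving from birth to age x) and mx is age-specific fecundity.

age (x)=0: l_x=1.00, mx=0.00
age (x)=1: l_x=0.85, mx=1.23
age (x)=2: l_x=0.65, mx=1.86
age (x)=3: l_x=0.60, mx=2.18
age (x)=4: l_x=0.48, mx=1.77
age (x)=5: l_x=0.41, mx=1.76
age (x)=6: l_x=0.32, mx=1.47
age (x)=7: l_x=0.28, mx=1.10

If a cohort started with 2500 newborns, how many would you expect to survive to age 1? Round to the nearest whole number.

Expected survivors = N0 · l_1 = 2500 × 0.85 = 2125 → 2125

2125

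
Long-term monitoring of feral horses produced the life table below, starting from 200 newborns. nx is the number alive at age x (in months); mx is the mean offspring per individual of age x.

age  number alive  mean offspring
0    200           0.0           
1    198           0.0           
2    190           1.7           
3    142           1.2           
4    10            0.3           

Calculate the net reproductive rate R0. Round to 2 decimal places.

lx = nx/n0 = nx/200: 1, 0.99, 0.95, 0.71, 0.05
lx·mx by age: 0, 0, 1.615, 0.852, 0.015
R0 = Σ lx·mx = 2.482 → 2.48

2.48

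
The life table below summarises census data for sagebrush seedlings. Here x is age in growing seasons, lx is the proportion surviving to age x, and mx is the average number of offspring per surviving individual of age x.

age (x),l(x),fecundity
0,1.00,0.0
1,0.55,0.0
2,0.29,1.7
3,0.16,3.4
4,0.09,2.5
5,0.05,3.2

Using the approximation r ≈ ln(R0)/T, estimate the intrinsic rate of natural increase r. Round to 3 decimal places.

0.116

R0 = Σ lx·mx = 0 + 0 + 0.493 + 0.544 + 0.225 + 0.16 = 1.422
Σ x·lx·mx = 4.318; T = 4.318/1.422 = 3.03657…
r ≈ ln(R0)/T = ln(1.422)/3.03657… = 0.11594… → 0.116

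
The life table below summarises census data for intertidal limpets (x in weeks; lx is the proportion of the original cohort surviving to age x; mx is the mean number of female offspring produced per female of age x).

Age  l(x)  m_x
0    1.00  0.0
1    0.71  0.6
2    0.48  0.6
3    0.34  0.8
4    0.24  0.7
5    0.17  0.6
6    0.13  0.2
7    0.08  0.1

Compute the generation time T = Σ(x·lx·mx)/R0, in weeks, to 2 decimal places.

lx·mx: 0, 0.426, 0.288, 0.272, 0.168, 0.102, 0.026, 0.008 → R0 = 1.29
x·lx·mx: 0, 0.426, 0.576, 0.816, 0.672, 0.51, 0.156, 0.056 → Σ = 3.212
T = 3.212 / 1.29 = 2.489922… → 2.49

2.49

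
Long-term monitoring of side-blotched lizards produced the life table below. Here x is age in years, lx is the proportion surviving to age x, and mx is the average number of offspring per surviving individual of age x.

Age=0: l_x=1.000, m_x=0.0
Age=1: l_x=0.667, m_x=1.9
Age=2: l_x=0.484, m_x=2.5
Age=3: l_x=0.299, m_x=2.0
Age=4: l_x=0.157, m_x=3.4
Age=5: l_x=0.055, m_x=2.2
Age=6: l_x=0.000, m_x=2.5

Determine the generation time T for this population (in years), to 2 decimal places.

2.20

lx·mx: 0, 1.2673, 1.21, 0.598, 0.5338, 0.121, 0 → R0 = 3.7301
x·lx·mx: 0, 1.2673, 2.42, 1.794, 2.1352, 0.605, 0 → Σ = 8.2215
T = 8.2215 / 3.7301 = 2.204096… → 2.20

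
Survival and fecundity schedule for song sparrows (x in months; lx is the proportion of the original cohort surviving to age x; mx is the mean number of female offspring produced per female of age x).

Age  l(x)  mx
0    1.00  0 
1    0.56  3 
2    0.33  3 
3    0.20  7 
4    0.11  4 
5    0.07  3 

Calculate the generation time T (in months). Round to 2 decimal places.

2.26

lx·mx: 0, 1.68, 0.99, 1.4, 0.44, 0.21 → R0 = 4.72
x·lx·mx: 0, 1.68, 1.98, 4.2, 1.76, 1.05 → Σ = 10.67
T = 10.67 / 4.72 = 2.260593… → 2.26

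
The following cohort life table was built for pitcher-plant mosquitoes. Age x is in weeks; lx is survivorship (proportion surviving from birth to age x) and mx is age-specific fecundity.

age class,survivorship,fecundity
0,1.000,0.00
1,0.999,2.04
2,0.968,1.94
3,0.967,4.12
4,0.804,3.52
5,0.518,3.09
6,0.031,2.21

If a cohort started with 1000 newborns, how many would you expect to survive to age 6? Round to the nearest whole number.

Expected survivors = N0 · l_6 = 1000 × 0.031 = 31 → 31

31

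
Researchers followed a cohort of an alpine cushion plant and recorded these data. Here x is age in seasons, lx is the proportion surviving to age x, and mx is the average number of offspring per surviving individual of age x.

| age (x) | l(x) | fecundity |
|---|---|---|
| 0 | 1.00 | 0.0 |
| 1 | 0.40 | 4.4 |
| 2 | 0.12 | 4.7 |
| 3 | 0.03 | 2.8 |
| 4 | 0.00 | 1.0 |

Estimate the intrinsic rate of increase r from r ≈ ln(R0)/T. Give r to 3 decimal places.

R0 = Σ lx·mx = 0 + 1.76 + 0.564 + 0.084 + 0 = 2.408
Σ x·lx·mx = 3.14; T = 3.14/2.408 = 1.30399…
r ≈ ln(R0)/T = ln(2.408)/1.30399… = 0.67393… → 0.674

0.674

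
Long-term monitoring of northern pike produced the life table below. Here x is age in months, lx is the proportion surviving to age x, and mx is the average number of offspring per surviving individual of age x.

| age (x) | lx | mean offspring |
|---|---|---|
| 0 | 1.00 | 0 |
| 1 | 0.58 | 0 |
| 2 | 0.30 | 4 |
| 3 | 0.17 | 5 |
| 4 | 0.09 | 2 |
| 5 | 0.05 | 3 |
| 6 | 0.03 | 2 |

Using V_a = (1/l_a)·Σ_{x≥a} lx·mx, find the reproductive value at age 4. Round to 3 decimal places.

lx·mx for x ≥ 4: 0.18, 0.15, 0.06 → sum = 0.39
V_4 = 0.39 / l_4 = 0.39 / 0.09 = 4.333333… → 4.333

4.333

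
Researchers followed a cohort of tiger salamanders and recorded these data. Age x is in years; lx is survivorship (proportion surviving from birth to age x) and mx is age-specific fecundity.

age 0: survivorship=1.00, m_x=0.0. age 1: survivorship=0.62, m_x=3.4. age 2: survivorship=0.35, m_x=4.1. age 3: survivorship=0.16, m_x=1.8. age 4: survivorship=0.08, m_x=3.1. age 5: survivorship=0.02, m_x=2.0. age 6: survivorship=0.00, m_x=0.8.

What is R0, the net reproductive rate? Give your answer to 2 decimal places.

4.12

lx·mx by age: 0, 2.108, 1.435, 0.288, 0.248, 0.04, 0
R0 = Σ lx·mx = 4.119 → 4.12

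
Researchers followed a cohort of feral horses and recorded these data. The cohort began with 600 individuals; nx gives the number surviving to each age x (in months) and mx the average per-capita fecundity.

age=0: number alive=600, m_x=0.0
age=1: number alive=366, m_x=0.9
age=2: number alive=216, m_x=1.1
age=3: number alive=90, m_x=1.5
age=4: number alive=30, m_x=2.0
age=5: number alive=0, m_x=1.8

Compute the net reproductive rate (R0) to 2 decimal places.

lx = nx/n0 = nx/600: 1, 0.61, 0.36, 0.15, 0.05, 0
lx·mx by age: 0, 0.549, 0.396, 0.225, 0.1, 0
R0 = Σ lx·mx = 1.27 → 1.27

1.27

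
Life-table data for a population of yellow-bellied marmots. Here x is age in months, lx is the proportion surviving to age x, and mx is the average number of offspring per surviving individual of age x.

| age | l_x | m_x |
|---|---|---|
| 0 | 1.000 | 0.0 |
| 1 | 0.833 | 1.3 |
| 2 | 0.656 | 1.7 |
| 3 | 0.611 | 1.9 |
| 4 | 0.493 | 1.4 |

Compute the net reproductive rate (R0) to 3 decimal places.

lx·mx by age: 0, 1.0829, 1.1152, 1.1609, 0.6902
R0 = Σ lx·mx = 4.0492 → 4.049

4.049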